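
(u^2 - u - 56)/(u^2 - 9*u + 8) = (u + 7)/(u - 1)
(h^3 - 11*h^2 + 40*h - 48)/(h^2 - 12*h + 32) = (h^2 - 7*h + 12)/(h - 8)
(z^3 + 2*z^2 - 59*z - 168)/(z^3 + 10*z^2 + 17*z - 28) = (z^2 - 5*z - 24)/(z^2 + 3*z - 4)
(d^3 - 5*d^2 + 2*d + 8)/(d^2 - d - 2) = d - 4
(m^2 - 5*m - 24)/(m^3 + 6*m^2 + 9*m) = (m - 8)/(m*(m + 3))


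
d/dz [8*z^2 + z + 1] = 16*z + 1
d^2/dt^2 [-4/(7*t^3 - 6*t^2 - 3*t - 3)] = 24*((7*t - 2)*(-7*t^3 + 6*t^2 + 3*t + 3) + 3*(-7*t^2 + 4*t + 1)^2)/(-7*t^3 + 6*t^2 + 3*t + 3)^3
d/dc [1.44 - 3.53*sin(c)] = -3.53*cos(c)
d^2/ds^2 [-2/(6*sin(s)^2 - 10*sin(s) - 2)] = (-36*sin(s)^4 + 45*sin(s)^3 + 17*sin(s)^2 - 85*sin(s) + 56)/(-3*sin(s)^2 + 5*sin(s) + 1)^3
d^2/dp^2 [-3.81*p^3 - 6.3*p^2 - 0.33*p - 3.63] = -22.86*p - 12.6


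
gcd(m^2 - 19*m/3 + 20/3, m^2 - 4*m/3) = m - 4/3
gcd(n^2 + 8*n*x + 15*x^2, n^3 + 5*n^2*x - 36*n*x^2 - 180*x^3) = n + 5*x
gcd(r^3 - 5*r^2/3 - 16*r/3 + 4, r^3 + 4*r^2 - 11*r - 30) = r^2 - r - 6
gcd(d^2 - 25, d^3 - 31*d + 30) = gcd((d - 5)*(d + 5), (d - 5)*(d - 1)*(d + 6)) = d - 5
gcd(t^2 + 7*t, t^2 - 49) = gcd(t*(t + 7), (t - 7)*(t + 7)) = t + 7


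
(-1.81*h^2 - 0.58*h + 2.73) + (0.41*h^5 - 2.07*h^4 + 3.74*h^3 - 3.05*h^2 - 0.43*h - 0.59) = 0.41*h^5 - 2.07*h^4 + 3.74*h^3 - 4.86*h^2 - 1.01*h + 2.14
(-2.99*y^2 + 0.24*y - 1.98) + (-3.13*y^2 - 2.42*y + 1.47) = -6.12*y^2 - 2.18*y - 0.51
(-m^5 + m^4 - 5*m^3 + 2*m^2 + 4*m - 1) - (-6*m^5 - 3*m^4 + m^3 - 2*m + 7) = 5*m^5 + 4*m^4 - 6*m^3 + 2*m^2 + 6*m - 8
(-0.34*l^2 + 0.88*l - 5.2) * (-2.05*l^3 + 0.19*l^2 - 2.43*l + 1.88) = 0.697*l^5 - 1.8686*l^4 + 11.6534*l^3 - 3.7656*l^2 + 14.2904*l - 9.776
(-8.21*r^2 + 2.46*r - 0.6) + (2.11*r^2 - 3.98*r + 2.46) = -6.1*r^2 - 1.52*r + 1.86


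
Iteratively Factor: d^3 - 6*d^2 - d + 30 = (d - 3)*(d^2 - 3*d - 10) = (d - 5)*(d - 3)*(d + 2)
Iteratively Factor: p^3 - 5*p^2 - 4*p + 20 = (p - 2)*(p^2 - 3*p - 10) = (p - 5)*(p - 2)*(p + 2)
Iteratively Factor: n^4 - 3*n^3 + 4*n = (n - 2)*(n^3 - n^2 - 2*n) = n*(n - 2)*(n^2 - n - 2) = n*(n - 2)^2*(n + 1)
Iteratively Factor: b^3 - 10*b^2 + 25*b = (b - 5)*(b^2 - 5*b) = (b - 5)^2*(b)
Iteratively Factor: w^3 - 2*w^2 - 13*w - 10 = (w - 5)*(w^2 + 3*w + 2) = (w - 5)*(w + 1)*(w + 2)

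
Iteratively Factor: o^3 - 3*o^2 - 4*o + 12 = (o - 3)*(o^2 - 4) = (o - 3)*(o - 2)*(o + 2)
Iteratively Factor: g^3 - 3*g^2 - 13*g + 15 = (g - 5)*(g^2 + 2*g - 3) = (g - 5)*(g - 1)*(g + 3)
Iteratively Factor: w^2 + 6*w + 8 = (w + 2)*(w + 4)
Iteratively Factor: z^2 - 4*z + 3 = (z - 3)*(z - 1)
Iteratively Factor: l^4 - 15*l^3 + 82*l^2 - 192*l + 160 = (l - 4)*(l^3 - 11*l^2 + 38*l - 40) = (l - 4)^2*(l^2 - 7*l + 10) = (l - 5)*(l - 4)^2*(l - 2)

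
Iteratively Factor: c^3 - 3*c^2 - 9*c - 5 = (c - 5)*(c^2 + 2*c + 1) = (c - 5)*(c + 1)*(c + 1)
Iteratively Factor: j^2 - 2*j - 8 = (j + 2)*(j - 4)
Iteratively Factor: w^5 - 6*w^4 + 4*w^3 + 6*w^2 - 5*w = (w)*(w^4 - 6*w^3 + 4*w^2 + 6*w - 5) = w*(w - 1)*(w^3 - 5*w^2 - w + 5) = w*(w - 1)^2*(w^2 - 4*w - 5) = w*(w - 5)*(w - 1)^2*(w + 1)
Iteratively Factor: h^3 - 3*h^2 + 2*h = (h)*(h^2 - 3*h + 2) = h*(h - 1)*(h - 2)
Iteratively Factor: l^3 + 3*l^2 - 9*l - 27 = (l + 3)*(l^2 - 9) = (l + 3)^2*(l - 3)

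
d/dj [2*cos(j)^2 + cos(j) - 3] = -(4*cos(j) + 1)*sin(j)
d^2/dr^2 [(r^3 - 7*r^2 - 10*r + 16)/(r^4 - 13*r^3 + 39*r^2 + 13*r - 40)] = 2*(r^3 + 6*r^2 - 9*r + 22)/(r^6 - 12*r^5 + 33*r^4 + 56*r^3 - 165*r^2 - 300*r - 125)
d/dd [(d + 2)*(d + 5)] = 2*d + 7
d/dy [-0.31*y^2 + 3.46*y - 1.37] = 3.46 - 0.62*y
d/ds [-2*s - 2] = -2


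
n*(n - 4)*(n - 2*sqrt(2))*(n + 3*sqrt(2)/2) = n^4 - 4*n^3 - sqrt(2)*n^3/2 - 6*n^2 + 2*sqrt(2)*n^2 + 24*n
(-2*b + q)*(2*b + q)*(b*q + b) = -4*b^3*q - 4*b^3 + b*q^3 + b*q^2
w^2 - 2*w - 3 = (w - 3)*(w + 1)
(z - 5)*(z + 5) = z^2 - 25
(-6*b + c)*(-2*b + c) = 12*b^2 - 8*b*c + c^2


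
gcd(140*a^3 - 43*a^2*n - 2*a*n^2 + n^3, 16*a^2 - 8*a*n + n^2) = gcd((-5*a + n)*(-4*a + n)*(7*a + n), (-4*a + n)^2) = 4*a - n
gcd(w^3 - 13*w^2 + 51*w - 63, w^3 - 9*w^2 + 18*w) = w - 3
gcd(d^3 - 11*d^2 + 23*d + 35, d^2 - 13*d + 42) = d - 7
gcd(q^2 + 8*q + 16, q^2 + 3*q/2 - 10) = q + 4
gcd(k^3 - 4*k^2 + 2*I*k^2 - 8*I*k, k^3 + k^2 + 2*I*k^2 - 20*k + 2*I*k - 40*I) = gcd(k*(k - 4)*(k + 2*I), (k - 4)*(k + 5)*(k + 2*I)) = k^2 + k*(-4 + 2*I) - 8*I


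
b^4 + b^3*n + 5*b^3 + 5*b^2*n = b^2*(b + 5)*(b + n)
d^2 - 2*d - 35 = (d - 7)*(d + 5)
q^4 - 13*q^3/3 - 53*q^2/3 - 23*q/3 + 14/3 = (q - 7)*(q - 1/3)*(q + 1)*(q + 2)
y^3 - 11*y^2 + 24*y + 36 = (y - 6)^2*(y + 1)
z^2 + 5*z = z*(z + 5)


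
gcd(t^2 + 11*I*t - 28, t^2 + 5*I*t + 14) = t + 7*I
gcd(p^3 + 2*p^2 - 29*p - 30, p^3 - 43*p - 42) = p^2 + 7*p + 6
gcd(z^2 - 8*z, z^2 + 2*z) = z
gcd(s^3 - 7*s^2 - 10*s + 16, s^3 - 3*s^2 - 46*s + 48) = s^2 - 9*s + 8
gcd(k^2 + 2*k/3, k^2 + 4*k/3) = k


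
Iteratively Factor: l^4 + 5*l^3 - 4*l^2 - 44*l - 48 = (l - 3)*(l^3 + 8*l^2 + 20*l + 16) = (l - 3)*(l + 2)*(l^2 + 6*l + 8) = (l - 3)*(l + 2)*(l + 4)*(l + 2)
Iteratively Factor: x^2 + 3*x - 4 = (x - 1)*(x + 4)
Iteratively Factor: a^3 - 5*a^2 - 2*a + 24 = (a + 2)*(a^2 - 7*a + 12) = (a - 3)*(a + 2)*(a - 4)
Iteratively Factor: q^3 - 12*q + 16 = (q - 2)*(q^2 + 2*q - 8) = (q - 2)^2*(q + 4)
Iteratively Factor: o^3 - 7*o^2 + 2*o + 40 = (o - 4)*(o^2 - 3*o - 10) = (o - 4)*(o + 2)*(o - 5)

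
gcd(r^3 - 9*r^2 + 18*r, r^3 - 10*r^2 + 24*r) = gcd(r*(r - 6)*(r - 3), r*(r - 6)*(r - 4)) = r^2 - 6*r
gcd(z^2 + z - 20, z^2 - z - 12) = z - 4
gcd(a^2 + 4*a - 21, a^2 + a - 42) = a + 7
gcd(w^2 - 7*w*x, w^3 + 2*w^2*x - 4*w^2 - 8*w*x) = w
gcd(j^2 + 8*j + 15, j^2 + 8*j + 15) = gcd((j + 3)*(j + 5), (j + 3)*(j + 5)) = j^2 + 8*j + 15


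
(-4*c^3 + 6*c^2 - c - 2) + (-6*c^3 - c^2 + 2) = -10*c^3 + 5*c^2 - c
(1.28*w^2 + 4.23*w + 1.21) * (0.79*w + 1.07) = 1.0112*w^3 + 4.7113*w^2 + 5.482*w + 1.2947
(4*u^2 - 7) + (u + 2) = 4*u^2 + u - 5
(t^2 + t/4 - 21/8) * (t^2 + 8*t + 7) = t^4 + 33*t^3/4 + 51*t^2/8 - 77*t/4 - 147/8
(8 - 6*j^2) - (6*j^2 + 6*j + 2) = -12*j^2 - 6*j + 6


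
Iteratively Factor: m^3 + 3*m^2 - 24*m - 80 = (m - 5)*(m^2 + 8*m + 16) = (m - 5)*(m + 4)*(m + 4)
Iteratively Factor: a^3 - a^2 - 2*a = (a)*(a^2 - a - 2) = a*(a - 2)*(a + 1)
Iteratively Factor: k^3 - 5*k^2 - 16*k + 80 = (k - 5)*(k^2 - 16) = (k - 5)*(k + 4)*(k - 4)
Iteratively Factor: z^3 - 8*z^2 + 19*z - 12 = (z - 3)*(z^2 - 5*z + 4) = (z - 4)*(z - 3)*(z - 1)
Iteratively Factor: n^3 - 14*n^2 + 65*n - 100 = (n - 5)*(n^2 - 9*n + 20) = (n - 5)*(n - 4)*(n - 5)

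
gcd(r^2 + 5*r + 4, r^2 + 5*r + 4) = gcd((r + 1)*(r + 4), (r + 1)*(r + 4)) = r^2 + 5*r + 4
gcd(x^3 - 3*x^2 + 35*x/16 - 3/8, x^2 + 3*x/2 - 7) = x - 2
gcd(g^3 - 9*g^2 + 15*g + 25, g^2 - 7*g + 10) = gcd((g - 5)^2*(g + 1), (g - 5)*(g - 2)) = g - 5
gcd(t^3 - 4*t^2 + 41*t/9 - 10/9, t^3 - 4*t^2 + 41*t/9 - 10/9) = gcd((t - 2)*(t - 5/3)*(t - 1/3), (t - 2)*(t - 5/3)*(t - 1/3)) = t^3 - 4*t^2 + 41*t/9 - 10/9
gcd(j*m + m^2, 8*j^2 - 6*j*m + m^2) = 1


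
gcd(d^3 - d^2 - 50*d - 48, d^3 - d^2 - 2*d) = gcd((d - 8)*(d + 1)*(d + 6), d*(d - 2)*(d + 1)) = d + 1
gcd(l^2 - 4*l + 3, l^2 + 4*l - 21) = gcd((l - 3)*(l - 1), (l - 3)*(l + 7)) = l - 3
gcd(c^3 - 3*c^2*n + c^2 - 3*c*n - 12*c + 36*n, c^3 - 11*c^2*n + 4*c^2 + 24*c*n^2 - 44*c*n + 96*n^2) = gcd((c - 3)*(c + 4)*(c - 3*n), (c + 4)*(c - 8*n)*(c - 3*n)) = c^2 - 3*c*n + 4*c - 12*n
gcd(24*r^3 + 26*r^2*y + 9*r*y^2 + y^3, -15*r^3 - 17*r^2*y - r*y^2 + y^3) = 3*r + y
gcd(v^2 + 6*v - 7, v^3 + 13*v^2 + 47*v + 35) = v + 7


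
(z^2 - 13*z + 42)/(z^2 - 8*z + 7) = (z - 6)/(z - 1)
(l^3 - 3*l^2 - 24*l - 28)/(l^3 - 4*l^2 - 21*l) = (l^2 + 4*l + 4)/(l*(l + 3))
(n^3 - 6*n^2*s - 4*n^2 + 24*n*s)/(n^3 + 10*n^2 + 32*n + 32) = n*(n^2 - 6*n*s - 4*n + 24*s)/(n^3 + 10*n^2 + 32*n + 32)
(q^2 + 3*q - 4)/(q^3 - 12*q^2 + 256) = (q - 1)/(q^2 - 16*q + 64)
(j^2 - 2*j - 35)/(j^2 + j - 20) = (j - 7)/(j - 4)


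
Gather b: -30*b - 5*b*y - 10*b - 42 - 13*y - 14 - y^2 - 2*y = b*(-5*y - 40) - y^2 - 15*y - 56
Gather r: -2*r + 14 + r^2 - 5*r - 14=r^2 - 7*r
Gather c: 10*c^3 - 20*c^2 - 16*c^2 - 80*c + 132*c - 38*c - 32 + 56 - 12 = 10*c^3 - 36*c^2 + 14*c + 12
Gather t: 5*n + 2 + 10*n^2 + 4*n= 10*n^2 + 9*n + 2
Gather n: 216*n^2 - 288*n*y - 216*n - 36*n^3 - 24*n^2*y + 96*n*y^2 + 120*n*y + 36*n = -36*n^3 + n^2*(216 - 24*y) + n*(96*y^2 - 168*y - 180)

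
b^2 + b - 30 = (b - 5)*(b + 6)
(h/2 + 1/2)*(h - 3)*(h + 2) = h^3/2 - 7*h/2 - 3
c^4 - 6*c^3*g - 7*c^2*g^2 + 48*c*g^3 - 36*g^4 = (c - 6*g)*(c - 2*g)*(c - g)*(c + 3*g)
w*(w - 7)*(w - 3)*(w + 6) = w^4 - 4*w^3 - 39*w^2 + 126*w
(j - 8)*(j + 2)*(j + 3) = j^3 - 3*j^2 - 34*j - 48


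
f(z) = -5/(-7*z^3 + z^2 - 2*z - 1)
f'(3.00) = -0.03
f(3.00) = 0.03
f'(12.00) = 0.00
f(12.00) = 0.00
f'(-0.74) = -5.02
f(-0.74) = -1.29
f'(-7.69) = -0.00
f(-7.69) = -0.00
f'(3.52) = -0.01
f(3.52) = 0.02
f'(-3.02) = -0.02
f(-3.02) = -0.02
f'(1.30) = -0.58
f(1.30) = 0.29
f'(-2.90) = -0.03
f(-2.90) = -0.03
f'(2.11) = -0.10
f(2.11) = 0.08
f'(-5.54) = -0.00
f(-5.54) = -0.00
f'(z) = -5*(21*z^2 - 2*z + 2)/(-7*z^3 + z^2 - 2*z - 1)^2 = 5*(-21*z^2 + 2*z - 2)/(7*z^3 - z^2 + 2*z + 1)^2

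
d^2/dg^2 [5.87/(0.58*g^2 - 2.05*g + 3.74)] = (-3.949336*g^2 + 13.95886*g + 5.87*(1.16*g - 2.05)*(2.32*g - 4.1) - 25.466408)/(0.58*g^2 - 2.05*g + 3.74)^3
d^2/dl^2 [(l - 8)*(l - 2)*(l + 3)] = 6*l - 14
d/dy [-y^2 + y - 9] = 1 - 2*y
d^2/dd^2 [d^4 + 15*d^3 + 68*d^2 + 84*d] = 12*d^2 + 90*d + 136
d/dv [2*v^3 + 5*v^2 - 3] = 2*v*(3*v + 5)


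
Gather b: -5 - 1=-6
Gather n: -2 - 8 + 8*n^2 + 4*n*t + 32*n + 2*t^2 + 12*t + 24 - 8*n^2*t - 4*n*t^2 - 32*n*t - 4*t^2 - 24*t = n^2*(8 - 8*t) + n*(-4*t^2 - 28*t + 32) - 2*t^2 - 12*t + 14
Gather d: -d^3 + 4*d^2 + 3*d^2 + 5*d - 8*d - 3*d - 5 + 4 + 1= -d^3 + 7*d^2 - 6*d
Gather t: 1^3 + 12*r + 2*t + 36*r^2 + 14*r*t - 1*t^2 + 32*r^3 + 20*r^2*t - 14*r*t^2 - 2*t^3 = 32*r^3 + 36*r^2 + 12*r - 2*t^3 + t^2*(-14*r - 1) + t*(20*r^2 + 14*r + 2) + 1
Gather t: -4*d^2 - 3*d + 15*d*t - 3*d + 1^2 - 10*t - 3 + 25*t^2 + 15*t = -4*d^2 - 6*d + 25*t^2 + t*(15*d + 5) - 2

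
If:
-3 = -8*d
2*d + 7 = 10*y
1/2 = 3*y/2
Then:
No Solution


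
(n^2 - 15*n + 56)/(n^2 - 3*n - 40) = (n - 7)/(n + 5)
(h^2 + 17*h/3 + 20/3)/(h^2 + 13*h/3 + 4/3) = (3*h + 5)/(3*h + 1)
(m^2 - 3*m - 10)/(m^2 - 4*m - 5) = (m + 2)/(m + 1)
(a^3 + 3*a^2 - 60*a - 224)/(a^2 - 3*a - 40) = (a^2 + 11*a + 28)/(a + 5)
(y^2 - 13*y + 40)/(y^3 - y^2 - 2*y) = (-y^2 + 13*y - 40)/(y*(-y^2 + y + 2))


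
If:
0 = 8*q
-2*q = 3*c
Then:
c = 0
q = 0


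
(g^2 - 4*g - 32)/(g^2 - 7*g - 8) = (g + 4)/(g + 1)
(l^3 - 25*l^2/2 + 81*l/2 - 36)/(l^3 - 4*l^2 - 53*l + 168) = (l - 3/2)/(l + 7)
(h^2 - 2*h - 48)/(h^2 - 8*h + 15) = (h^2 - 2*h - 48)/(h^2 - 8*h + 15)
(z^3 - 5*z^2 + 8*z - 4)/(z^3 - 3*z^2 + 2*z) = (z - 2)/z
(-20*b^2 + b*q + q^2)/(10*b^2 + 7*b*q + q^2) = (-4*b + q)/(2*b + q)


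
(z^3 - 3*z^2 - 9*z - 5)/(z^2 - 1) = (z^2 - 4*z - 5)/(z - 1)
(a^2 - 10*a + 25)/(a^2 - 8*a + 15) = (a - 5)/(a - 3)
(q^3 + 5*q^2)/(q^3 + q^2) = (q + 5)/(q + 1)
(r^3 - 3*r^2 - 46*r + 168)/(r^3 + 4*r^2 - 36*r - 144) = (r^2 + 3*r - 28)/(r^2 + 10*r + 24)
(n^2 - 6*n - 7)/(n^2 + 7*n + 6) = (n - 7)/(n + 6)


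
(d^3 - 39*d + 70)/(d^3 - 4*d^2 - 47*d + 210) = (d - 2)/(d - 6)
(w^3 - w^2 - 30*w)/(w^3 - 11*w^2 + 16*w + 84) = w*(w + 5)/(w^2 - 5*w - 14)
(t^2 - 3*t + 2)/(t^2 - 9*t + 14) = (t - 1)/(t - 7)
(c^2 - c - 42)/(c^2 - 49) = (c + 6)/(c + 7)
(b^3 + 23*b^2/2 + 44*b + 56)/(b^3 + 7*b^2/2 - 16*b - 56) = (b + 4)/(b - 4)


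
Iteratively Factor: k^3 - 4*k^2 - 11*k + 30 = (k + 3)*(k^2 - 7*k + 10) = (k - 2)*(k + 3)*(k - 5)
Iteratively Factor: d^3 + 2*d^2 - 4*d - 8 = (d - 2)*(d^2 + 4*d + 4) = (d - 2)*(d + 2)*(d + 2)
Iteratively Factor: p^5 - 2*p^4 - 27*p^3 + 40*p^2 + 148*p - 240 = (p + 3)*(p^4 - 5*p^3 - 12*p^2 + 76*p - 80) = (p + 3)*(p + 4)*(p^3 - 9*p^2 + 24*p - 20) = (p - 2)*(p + 3)*(p + 4)*(p^2 - 7*p + 10) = (p - 2)^2*(p + 3)*(p + 4)*(p - 5)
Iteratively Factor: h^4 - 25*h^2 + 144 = (h + 4)*(h^3 - 4*h^2 - 9*h + 36) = (h - 4)*(h + 4)*(h^2 - 9) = (h - 4)*(h - 3)*(h + 4)*(h + 3)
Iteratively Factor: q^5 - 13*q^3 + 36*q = (q - 2)*(q^4 + 2*q^3 - 9*q^2 - 18*q) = (q - 3)*(q - 2)*(q^3 + 5*q^2 + 6*q) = q*(q - 3)*(q - 2)*(q^2 + 5*q + 6) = q*(q - 3)*(q - 2)*(q + 2)*(q + 3)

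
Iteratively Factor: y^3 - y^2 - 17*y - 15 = (y - 5)*(y^2 + 4*y + 3) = (y - 5)*(y + 3)*(y + 1)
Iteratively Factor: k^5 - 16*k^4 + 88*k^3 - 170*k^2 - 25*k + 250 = (k - 5)*(k^4 - 11*k^3 + 33*k^2 - 5*k - 50) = (k - 5)*(k - 2)*(k^3 - 9*k^2 + 15*k + 25) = (k - 5)*(k - 2)*(k + 1)*(k^2 - 10*k + 25) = (k - 5)^2*(k - 2)*(k + 1)*(k - 5)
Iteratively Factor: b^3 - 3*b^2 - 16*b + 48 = (b - 3)*(b^2 - 16) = (b - 3)*(b + 4)*(b - 4)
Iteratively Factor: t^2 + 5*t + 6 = (t + 2)*(t + 3)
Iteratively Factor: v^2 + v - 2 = (v + 2)*(v - 1)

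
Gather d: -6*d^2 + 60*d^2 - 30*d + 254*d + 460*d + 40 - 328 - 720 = 54*d^2 + 684*d - 1008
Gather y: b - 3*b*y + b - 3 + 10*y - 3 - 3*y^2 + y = 2*b - 3*y^2 + y*(11 - 3*b) - 6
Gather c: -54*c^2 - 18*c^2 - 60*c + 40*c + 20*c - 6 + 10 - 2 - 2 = -72*c^2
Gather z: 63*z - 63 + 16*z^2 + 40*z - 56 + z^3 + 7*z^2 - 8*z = z^3 + 23*z^2 + 95*z - 119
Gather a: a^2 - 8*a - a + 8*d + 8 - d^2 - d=a^2 - 9*a - d^2 + 7*d + 8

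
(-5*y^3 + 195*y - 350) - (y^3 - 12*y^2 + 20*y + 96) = -6*y^3 + 12*y^2 + 175*y - 446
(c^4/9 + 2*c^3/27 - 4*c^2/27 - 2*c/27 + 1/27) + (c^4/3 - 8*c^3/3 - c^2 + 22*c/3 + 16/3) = 4*c^4/9 - 70*c^3/27 - 31*c^2/27 + 196*c/27 + 145/27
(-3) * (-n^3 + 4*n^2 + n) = 3*n^3 - 12*n^2 - 3*n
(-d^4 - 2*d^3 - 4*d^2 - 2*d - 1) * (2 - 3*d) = 3*d^5 + 4*d^4 + 8*d^3 - 2*d^2 - d - 2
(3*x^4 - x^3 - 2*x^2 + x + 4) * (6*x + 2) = 18*x^5 - 14*x^3 + 2*x^2 + 26*x + 8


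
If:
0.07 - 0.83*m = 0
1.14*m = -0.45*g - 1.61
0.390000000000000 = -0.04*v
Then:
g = -3.79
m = 0.08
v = -9.75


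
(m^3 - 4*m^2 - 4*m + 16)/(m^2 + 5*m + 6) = (m^2 - 6*m + 8)/(m + 3)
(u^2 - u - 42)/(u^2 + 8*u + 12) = (u - 7)/(u + 2)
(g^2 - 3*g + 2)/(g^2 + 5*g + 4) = (g^2 - 3*g + 2)/(g^2 + 5*g + 4)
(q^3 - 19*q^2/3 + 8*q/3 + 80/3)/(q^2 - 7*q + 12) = (3*q^2 - 7*q - 20)/(3*(q - 3))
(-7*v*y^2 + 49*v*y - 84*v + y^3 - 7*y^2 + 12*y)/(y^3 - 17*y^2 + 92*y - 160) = (-7*v*y + 21*v + y^2 - 3*y)/(y^2 - 13*y + 40)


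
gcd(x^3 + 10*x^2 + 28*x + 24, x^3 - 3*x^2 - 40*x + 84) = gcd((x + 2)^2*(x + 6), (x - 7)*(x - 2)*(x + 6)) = x + 6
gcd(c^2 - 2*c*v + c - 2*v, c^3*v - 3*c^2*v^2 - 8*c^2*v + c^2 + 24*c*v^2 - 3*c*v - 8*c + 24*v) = 1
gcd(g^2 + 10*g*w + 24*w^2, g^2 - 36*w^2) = g + 6*w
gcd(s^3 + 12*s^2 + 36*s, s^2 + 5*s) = s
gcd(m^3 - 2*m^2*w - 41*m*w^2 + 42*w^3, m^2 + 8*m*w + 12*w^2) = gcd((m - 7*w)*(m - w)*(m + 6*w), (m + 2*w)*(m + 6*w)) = m + 6*w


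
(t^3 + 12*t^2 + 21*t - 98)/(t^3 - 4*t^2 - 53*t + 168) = (t^2 + 5*t - 14)/(t^2 - 11*t + 24)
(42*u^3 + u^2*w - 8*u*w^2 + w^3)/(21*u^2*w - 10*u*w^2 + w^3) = (2*u + w)/w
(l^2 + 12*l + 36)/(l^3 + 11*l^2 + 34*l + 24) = (l + 6)/(l^2 + 5*l + 4)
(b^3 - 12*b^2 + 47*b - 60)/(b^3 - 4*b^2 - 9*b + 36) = (b - 5)/(b + 3)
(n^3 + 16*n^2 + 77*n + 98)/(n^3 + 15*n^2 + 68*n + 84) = (n + 7)/(n + 6)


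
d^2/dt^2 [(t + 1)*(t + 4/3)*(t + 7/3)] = 6*t + 28/3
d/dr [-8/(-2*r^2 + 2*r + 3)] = 16*(1 - 2*r)/(-2*r^2 + 2*r + 3)^2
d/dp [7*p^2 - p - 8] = 14*p - 1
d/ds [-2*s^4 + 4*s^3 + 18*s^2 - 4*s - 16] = -8*s^3 + 12*s^2 + 36*s - 4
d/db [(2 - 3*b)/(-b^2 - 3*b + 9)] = (-3*b^2 + 4*b - 21)/(b^4 + 6*b^3 - 9*b^2 - 54*b + 81)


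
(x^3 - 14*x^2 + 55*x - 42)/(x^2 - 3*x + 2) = (x^2 - 13*x + 42)/(x - 2)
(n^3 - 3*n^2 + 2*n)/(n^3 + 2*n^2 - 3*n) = (n - 2)/(n + 3)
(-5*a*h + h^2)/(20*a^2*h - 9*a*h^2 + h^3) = -1/(4*a - h)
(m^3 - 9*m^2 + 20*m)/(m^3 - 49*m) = (m^2 - 9*m + 20)/(m^2 - 49)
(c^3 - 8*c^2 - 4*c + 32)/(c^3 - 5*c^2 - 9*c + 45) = (c^3 - 8*c^2 - 4*c + 32)/(c^3 - 5*c^2 - 9*c + 45)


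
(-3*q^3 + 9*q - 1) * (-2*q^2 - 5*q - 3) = 6*q^5 + 15*q^4 - 9*q^3 - 43*q^2 - 22*q + 3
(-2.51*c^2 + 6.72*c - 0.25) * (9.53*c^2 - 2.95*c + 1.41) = -23.9203*c^4 + 71.4461*c^3 - 25.7456*c^2 + 10.2127*c - 0.3525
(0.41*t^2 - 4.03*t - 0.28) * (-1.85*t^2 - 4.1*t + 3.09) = -0.7585*t^4 + 5.7745*t^3 + 18.3079*t^2 - 11.3047*t - 0.8652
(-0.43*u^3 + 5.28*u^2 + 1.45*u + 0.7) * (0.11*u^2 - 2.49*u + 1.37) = -0.0473*u^5 + 1.6515*u^4 - 13.5768*u^3 + 3.7001*u^2 + 0.2435*u + 0.959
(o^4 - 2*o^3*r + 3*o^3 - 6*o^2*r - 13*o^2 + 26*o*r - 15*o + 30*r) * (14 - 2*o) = -2*o^5 + 4*o^4*r + 8*o^4 - 16*o^3*r + 68*o^3 - 136*o^2*r - 152*o^2 + 304*o*r - 210*o + 420*r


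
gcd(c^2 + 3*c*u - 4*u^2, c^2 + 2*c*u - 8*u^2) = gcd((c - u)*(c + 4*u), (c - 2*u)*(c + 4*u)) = c + 4*u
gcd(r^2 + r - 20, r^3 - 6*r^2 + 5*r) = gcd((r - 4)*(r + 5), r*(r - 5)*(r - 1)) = 1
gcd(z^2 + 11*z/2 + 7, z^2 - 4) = z + 2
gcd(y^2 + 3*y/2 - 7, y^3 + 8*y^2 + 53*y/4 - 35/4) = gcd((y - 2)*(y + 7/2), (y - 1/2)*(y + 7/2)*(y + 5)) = y + 7/2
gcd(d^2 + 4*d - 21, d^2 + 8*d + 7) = d + 7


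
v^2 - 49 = (v - 7)*(v + 7)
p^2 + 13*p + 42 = (p + 6)*(p + 7)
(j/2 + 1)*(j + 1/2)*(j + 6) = j^3/2 + 17*j^2/4 + 8*j + 3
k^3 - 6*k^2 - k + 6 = (k - 6)*(k - 1)*(k + 1)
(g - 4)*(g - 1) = g^2 - 5*g + 4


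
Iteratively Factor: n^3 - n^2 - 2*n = (n + 1)*(n^2 - 2*n) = (n - 2)*(n + 1)*(n)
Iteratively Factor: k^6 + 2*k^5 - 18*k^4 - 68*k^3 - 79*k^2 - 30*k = (k + 1)*(k^5 + k^4 - 19*k^3 - 49*k^2 - 30*k) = (k + 1)^2*(k^4 - 19*k^2 - 30*k) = (k - 5)*(k + 1)^2*(k^3 + 5*k^2 + 6*k) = (k - 5)*(k + 1)^2*(k + 2)*(k^2 + 3*k) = (k - 5)*(k + 1)^2*(k + 2)*(k + 3)*(k)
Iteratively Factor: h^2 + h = (h)*(h + 1)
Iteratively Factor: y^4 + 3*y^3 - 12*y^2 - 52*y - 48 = (y + 2)*(y^3 + y^2 - 14*y - 24) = (y + 2)^2*(y^2 - y - 12) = (y + 2)^2*(y + 3)*(y - 4)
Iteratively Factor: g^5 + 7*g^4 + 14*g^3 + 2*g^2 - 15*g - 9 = (g - 1)*(g^4 + 8*g^3 + 22*g^2 + 24*g + 9) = (g - 1)*(g + 1)*(g^3 + 7*g^2 + 15*g + 9) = (g - 1)*(g + 1)^2*(g^2 + 6*g + 9) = (g - 1)*(g + 1)^2*(g + 3)*(g + 3)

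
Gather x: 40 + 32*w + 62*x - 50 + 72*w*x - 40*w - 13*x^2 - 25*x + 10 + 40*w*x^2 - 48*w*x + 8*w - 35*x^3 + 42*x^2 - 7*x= -35*x^3 + x^2*(40*w + 29) + x*(24*w + 30)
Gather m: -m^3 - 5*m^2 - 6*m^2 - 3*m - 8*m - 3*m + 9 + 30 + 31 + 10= -m^3 - 11*m^2 - 14*m + 80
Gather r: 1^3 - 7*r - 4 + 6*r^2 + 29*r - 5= 6*r^2 + 22*r - 8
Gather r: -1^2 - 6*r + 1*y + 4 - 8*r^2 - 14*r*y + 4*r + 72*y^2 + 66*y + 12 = -8*r^2 + r*(-14*y - 2) + 72*y^2 + 67*y + 15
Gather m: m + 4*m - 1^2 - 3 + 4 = 5*m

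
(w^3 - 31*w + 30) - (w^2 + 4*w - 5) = w^3 - w^2 - 35*w + 35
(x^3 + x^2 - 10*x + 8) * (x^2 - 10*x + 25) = x^5 - 9*x^4 + 5*x^3 + 133*x^2 - 330*x + 200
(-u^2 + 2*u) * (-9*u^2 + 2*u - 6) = 9*u^4 - 20*u^3 + 10*u^2 - 12*u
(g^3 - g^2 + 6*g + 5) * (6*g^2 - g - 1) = 6*g^5 - 7*g^4 + 36*g^3 + 25*g^2 - 11*g - 5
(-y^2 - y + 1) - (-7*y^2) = 6*y^2 - y + 1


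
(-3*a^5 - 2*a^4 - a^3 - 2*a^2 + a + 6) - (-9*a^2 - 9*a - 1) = -3*a^5 - 2*a^4 - a^3 + 7*a^2 + 10*a + 7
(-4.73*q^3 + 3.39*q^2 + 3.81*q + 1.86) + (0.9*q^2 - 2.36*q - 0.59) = -4.73*q^3 + 4.29*q^2 + 1.45*q + 1.27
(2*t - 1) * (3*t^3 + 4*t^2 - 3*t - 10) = 6*t^4 + 5*t^3 - 10*t^2 - 17*t + 10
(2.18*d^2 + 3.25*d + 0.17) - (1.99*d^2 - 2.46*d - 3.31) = 0.19*d^2 + 5.71*d + 3.48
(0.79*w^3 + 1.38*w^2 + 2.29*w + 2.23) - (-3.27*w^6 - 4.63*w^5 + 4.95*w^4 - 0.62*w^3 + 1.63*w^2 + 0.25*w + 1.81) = 3.27*w^6 + 4.63*w^5 - 4.95*w^4 + 1.41*w^3 - 0.25*w^2 + 2.04*w + 0.42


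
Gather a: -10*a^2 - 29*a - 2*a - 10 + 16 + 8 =-10*a^2 - 31*a + 14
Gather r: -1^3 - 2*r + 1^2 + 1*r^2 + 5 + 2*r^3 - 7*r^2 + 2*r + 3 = 2*r^3 - 6*r^2 + 8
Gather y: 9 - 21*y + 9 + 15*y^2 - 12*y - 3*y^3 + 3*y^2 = -3*y^3 + 18*y^2 - 33*y + 18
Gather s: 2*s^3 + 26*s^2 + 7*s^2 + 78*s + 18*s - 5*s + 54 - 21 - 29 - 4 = 2*s^3 + 33*s^2 + 91*s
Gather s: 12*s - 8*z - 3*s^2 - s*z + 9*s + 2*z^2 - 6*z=-3*s^2 + s*(21 - z) + 2*z^2 - 14*z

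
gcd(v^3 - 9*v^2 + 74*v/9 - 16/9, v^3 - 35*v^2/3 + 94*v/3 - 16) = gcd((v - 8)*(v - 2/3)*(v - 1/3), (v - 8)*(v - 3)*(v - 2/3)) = v^2 - 26*v/3 + 16/3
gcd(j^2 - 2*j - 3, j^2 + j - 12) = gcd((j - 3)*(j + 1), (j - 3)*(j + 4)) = j - 3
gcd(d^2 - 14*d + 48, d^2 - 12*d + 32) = d - 8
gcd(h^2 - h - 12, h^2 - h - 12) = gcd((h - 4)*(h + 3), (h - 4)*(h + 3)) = h^2 - h - 12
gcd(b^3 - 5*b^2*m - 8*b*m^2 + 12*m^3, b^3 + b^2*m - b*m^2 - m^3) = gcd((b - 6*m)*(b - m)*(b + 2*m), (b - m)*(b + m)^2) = b - m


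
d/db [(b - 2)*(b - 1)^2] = (b - 1)*(3*b - 5)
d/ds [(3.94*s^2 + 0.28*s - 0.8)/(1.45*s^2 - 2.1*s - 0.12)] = (-8.68*s^2 + 1.3744*s - 1.7136)/(2.1025*s^4 - 6.09*s^3 + 4.062*s^2 + 0.504*s + 0.0144)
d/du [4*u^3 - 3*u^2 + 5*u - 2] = 12*u^2 - 6*u + 5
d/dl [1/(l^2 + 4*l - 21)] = 2*(-l - 2)/(l^2 + 4*l - 21)^2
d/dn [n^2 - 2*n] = 2*n - 2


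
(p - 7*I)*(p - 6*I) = p^2 - 13*I*p - 42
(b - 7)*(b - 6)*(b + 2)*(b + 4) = b^4 - 7*b^3 - 28*b^2 + 148*b + 336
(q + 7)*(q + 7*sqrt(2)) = q^2 + 7*q + 7*sqrt(2)*q + 49*sqrt(2)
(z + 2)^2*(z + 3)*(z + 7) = z^4 + 14*z^3 + 65*z^2 + 124*z + 84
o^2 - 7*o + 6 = (o - 6)*(o - 1)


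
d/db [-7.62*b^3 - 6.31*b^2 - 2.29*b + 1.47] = -22.86*b^2 - 12.62*b - 2.29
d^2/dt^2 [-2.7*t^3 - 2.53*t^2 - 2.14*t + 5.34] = -16.2*t - 5.06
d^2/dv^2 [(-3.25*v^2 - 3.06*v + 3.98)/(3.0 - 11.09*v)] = (5.6843418860808e-14*v - 716.872876)/(1363.938029*v^3 - 1106.8929*v^2 + 299.43*v - 27.0)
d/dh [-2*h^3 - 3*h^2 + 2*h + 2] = -6*h^2 - 6*h + 2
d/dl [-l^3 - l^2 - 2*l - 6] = -3*l^2 - 2*l - 2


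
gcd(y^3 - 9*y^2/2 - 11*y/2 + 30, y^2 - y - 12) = y - 4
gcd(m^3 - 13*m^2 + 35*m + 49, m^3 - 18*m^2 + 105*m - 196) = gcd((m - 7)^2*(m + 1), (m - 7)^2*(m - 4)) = m^2 - 14*m + 49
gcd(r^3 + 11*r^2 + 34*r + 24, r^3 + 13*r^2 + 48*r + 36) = r^2 + 7*r + 6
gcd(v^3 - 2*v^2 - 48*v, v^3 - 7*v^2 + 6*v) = v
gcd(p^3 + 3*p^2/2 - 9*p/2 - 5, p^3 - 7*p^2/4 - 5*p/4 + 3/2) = p^2 - p - 2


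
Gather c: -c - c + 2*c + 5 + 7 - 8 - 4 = 0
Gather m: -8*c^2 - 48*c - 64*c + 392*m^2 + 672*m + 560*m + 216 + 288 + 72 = -8*c^2 - 112*c + 392*m^2 + 1232*m + 576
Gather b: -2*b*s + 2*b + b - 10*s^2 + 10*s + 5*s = b*(3 - 2*s) - 10*s^2 + 15*s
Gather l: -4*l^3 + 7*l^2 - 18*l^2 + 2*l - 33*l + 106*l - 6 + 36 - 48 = -4*l^3 - 11*l^2 + 75*l - 18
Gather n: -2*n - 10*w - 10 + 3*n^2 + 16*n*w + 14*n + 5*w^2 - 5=3*n^2 + n*(16*w + 12) + 5*w^2 - 10*w - 15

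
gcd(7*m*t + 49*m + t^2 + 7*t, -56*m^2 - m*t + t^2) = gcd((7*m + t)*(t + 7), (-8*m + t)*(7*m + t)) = 7*m + t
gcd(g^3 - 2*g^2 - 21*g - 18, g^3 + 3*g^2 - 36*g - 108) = g^2 - 3*g - 18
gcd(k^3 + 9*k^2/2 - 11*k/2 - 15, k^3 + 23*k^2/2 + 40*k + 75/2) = k^2 + 13*k/2 + 15/2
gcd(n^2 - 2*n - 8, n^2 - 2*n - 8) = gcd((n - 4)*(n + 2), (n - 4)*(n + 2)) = n^2 - 2*n - 8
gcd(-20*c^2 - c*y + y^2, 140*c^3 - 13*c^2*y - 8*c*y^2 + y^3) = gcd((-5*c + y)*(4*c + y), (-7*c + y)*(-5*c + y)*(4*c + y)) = -20*c^2 - c*y + y^2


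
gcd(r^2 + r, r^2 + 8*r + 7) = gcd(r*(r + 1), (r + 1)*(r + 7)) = r + 1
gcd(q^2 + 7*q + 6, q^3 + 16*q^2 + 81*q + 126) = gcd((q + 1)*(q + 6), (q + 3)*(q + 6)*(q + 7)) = q + 6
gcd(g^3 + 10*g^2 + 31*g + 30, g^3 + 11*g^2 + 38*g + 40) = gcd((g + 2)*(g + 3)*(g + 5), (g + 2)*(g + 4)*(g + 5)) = g^2 + 7*g + 10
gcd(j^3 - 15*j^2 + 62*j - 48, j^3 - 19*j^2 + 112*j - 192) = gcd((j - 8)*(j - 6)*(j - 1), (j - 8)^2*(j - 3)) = j - 8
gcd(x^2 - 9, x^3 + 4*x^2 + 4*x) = 1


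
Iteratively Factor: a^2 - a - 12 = (a + 3)*(a - 4)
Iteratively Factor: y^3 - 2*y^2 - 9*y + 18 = (y - 2)*(y^2 - 9) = (y - 2)*(y + 3)*(y - 3)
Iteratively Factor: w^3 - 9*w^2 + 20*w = (w)*(w^2 - 9*w + 20) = w*(w - 4)*(w - 5)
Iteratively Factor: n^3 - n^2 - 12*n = (n - 4)*(n^2 + 3*n) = (n - 4)*(n + 3)*(n)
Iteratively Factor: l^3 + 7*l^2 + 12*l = (l + 3)*(l^2 + 4*l) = (l + 3)*(l + 4)*(l)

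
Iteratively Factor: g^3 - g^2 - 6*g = (g - 3)*(g^2 + 2*g) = (g - 3)*(g + 2)*(g)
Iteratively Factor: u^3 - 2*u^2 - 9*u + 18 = (u + 3)*(u^2 - 5*u + 6) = (u - 3)*(u + 3)*(u - 2)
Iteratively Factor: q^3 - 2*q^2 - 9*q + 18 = (q + 3)*(q^2 - 5*q + 6) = (q - 2)*(q + 3)*(q - 3)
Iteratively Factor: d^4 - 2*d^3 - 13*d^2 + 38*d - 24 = (d - 2)*(d^3 - 13*d + 12) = (d - 2)*(d - 1)*(d^2 + d - 12) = (d - 3)*(d - 2)*(d - 1)*(d + 4)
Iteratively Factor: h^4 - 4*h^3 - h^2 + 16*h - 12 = (h + 2)*(h^3 - 6*h^2 + 11*h - 6) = (h - 1)*(h + 2)*(h^2 - 5*h + 6) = (h - 3)*(h - 1)*(h + 2)*(h - 2)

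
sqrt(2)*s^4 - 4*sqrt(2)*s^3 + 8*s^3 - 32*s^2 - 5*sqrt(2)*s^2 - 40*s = s*(s - 5)*(s + 4*sqrt(2))*(sqrt(2)*s + sqrt(2))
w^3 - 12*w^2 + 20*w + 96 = (w - 8)*(w - 6)*(w + 2)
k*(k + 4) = k^2 + 4*k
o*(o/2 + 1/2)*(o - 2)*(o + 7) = o^4/2 + 3*o^3 - 9*o^2/2 - 7*o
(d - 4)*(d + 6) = d^2 + 2*d - 24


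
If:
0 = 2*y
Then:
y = 0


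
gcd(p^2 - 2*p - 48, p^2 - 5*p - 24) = p - 8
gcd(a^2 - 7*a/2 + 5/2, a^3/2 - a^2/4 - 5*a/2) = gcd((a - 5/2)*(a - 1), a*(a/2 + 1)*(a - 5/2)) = a - 5/2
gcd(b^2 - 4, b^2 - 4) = b^2 - 4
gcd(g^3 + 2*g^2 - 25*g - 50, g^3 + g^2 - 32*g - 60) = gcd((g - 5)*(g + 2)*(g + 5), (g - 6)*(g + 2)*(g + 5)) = g^2 + 7*g + 10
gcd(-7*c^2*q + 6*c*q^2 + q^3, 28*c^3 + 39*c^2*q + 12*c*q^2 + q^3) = 7*c + q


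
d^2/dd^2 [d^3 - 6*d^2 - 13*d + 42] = 6*d - 12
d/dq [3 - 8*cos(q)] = 8*sin(q)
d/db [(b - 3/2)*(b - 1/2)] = 2*b - 2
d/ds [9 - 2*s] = -2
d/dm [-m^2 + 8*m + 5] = 8 - 2*m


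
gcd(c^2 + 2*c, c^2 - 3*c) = c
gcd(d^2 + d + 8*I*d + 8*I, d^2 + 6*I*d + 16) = d + 8*I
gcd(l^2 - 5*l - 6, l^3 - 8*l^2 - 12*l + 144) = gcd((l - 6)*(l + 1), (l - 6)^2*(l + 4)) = l - 6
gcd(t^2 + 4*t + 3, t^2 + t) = t + 1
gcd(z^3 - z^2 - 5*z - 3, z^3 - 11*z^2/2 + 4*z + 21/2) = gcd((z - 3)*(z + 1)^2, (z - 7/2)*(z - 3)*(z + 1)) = z^2 - 2*z - 3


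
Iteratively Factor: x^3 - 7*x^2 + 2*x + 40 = (x - 4)*(x^2 - 3*x - 10) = (x - 4)*(x + 2)*(x - 5)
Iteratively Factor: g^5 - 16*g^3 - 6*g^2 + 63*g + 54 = (g + 2)*(g^4 - 2*g^3 - 12*g^2 + 18*g + 27) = (g + 1)*(g + 2)*(g^3 - 3*g^2 - 9*g + 27) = (g - 3)*(g + 1)*(g + 2)*(g^2 - 9) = (g - 3)^2*(g + 1)*(g + 2)*(g + 3)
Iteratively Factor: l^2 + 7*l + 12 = (l + 3)*(l + 4)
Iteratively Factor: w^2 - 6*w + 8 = (w - 2)*(w - 4)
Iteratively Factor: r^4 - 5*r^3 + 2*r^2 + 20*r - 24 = (r - 3)*(r^3 - 2*r^2 - 4*r + 8) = (r - 3)*(r + 2)*(r^2 - 4*r + 4) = (r - 3)*(r - 2)*(r + 2)*(r - 2)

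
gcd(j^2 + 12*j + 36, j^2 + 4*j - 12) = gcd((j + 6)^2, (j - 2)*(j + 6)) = j + 6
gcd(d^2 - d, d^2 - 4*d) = d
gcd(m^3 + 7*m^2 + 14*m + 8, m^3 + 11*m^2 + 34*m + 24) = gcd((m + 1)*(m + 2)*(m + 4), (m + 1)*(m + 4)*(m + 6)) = m^2 + 5*m + 4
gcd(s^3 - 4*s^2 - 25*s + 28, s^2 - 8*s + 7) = s^2 - 8*s + 7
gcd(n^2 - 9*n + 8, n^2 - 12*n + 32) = n - 8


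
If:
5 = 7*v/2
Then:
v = 10/7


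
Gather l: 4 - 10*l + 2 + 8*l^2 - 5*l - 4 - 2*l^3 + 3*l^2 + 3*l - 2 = -2*l^3 + 11*l^2 - 12*l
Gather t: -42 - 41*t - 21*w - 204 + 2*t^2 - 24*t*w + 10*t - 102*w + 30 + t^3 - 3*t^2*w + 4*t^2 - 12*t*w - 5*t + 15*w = t^3 + t^2*(6 - 3*w) + t*(-36*w - 36) - 108*w - 216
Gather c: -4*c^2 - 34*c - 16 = -4*c^2 - 34*c - 16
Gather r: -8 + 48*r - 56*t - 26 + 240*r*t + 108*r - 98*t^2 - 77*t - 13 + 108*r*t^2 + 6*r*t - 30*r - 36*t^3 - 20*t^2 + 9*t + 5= r*(108*t^2 + 246*t + 126) - 36*t^3 - 118*t^2 - 124*t - 42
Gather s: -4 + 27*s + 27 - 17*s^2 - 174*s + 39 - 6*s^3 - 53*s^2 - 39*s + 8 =-6*s^3 - 70*s^2 - 186*s + 70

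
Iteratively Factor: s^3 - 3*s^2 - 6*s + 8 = (s - 4)*(s^2 + s - 2) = (s - 4)*(s + 2)*(s - 1)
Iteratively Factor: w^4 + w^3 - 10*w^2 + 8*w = (w - 1)*(w^3 + 2*w^2 - 8*w) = (w - 2)*(w - 1)*(w^2 + 4*w) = w*(w - 2)*(w - 1)*(w + 4)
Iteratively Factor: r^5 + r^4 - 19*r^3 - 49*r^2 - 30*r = (r + 3)*(r^4 - 2*r^3 - 13*r^2 - 10*r) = r*(r + 3)*(r^3 - 2*r^2 - 13*r - 10) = r*(r - 5)*(r + 3)*(r^2 + 3*r + 2) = r*(r - 5)*(r + 2)*(r + 3)*(r + 1)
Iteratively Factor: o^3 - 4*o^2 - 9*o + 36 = (o - 3)*(o^2 - o - 12) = (o - 3)*(o + 3)*(o - 4)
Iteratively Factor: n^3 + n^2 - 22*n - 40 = (n + 2)*(n^2 - n - 20) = (n - 5)*(n + 2)*(n + 4)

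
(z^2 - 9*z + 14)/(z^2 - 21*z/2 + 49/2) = 2*(z - 2)/(2*z - 7)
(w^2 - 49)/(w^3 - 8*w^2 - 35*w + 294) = (w + 7)/(w^2 - w - 42)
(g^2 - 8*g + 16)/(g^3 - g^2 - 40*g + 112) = 1/(g + 7)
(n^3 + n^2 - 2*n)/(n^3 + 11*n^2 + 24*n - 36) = n*(n + 2)/(n^2 + 12*n + 36)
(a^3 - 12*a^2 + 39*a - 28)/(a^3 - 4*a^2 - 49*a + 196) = (a - 1)/(a + 7)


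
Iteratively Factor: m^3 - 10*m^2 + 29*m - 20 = (m - 1)*(m^2 - 9*m + 20) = (m - 4)*(m - 1)*(m - 5)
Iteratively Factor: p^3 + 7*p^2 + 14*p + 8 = (p + 1)*(p^2 + 6*p + 8) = (p + 1)*(p + 2)*(p + 4)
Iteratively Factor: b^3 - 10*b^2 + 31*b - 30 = (b - 3)*(b^2 - 7*b + 10) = (b - 5)*(b - 3)*(b - 2)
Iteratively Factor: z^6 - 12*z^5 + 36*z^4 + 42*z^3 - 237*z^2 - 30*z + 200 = (z - 4)*(z^5 - 8*z^4 + 4*z^3 + 58*z^2 - 5*z - 50) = (z - 4)*(z + 1)*(z^4 - 9*z^3 + 13*z^2 + 45*z - 50) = (z - 5)*(z - 4)*(z + 1)*(z^3 - 4*z^2 - 7*z + 10) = (z - 5)^2*(z - 4)*(z + 1)*(z^2 + z - 2) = (z - 5)^2*(z - 4)*(z - 1)*(z + 1)*(z + 2)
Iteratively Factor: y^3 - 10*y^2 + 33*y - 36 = (y - 3)*(y^2 - 7*y + 12) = (y - 3)^2*(y - 4)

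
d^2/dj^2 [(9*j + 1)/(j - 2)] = 38/(j - 2)^3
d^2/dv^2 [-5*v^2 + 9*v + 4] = -10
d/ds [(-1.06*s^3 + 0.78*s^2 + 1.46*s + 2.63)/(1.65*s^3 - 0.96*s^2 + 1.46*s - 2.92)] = (-0.269400000000001*s^4 - 7.9132*s^3 - 1.1925*s^2 + 0.4944*s - 8.103)/(2.7225*s^6 - 3.168*s^5 + 5.7396*s^4 - 12.4392*s^3 + 7.738*s^2 - 8.5264*s + 8.5264)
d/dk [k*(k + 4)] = 2*k + 4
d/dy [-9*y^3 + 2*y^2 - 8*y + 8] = -27*y^2 + 4*y - 8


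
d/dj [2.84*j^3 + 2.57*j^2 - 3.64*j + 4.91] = 8.52*j^2 + 5.14*j - 3.64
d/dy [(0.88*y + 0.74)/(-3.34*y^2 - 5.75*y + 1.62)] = (2.9392*y^2 + 4.9432*y + 5.6806)/(11.1556*y^4 + 38.41*y^3 + 22.2409*y^2 - 18.63*y + 2.6244)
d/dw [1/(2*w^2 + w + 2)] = (-4*w - 1)/(2*w^2 + w + 2)^2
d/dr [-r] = -1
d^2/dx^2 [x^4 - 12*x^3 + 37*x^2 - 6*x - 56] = 12*x^2 - 72*x + 74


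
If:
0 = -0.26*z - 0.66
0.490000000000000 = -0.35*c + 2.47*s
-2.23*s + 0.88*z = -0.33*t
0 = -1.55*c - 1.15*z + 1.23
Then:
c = 2.68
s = 0.58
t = 10.67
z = -2.54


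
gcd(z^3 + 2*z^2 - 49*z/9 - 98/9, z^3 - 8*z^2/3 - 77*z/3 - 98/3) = z^2 + 13*z/3 + 14/3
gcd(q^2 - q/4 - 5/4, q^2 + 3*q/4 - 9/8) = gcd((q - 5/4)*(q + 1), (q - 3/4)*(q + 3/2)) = 1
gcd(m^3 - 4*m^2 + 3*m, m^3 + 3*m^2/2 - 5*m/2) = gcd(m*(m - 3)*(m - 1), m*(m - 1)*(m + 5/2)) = m^2 - m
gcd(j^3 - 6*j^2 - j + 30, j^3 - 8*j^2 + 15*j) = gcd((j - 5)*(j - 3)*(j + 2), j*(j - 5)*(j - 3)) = j^2 - 8*j + 15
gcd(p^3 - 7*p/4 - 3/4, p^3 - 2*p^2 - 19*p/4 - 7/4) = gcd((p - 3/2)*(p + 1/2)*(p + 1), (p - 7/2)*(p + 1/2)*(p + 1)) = p^2 + 3*p/2 + 1/2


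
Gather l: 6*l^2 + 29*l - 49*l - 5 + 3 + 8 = 6*l^2 - 20*l + 6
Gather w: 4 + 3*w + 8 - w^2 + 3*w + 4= -w^2 + 6*w + 16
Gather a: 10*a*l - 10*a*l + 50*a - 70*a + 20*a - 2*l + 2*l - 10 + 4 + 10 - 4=0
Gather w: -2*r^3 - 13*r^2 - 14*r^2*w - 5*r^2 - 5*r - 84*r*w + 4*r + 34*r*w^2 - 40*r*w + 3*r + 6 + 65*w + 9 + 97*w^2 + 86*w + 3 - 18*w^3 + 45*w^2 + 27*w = -2*r^3 - 18*r^2 + 2*r - 18*w^3 + w^2*(34*r + 142) + w*(-14*r^2 - 124*r + 178) + 18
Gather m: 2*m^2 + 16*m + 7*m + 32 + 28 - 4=2*m^2 + 23*m + 56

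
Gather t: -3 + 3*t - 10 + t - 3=4*t - 16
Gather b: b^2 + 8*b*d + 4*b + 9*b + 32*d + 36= b^2 + b*(8*d + 13) + 32*d + 36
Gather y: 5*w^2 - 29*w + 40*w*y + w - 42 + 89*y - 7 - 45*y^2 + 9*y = 5*w^2 - 28*w - 45*y^2 + y*(40*w + 98) - 49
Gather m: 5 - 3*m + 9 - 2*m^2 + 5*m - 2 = -2*m^2 + 2*m + 12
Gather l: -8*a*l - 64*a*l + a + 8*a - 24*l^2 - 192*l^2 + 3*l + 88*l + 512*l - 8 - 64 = 9*a - 216*l^2 + l*(603 - 72*a) - 72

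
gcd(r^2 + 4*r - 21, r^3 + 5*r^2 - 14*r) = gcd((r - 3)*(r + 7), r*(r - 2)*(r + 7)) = r + 7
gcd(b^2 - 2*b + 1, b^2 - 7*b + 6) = b - 1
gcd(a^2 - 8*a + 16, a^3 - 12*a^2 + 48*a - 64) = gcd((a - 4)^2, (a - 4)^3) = a^2 - 8*a + 16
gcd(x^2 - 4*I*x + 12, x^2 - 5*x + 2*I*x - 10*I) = x + 2*I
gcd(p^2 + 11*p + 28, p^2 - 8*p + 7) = 1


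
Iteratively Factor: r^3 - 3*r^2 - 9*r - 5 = (r + 1)*(r^2 - 4*r - 5) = (r + 1)^2*(r - 5)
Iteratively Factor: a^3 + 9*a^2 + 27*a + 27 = (a + 3)*(a^2 + 6*a + 9) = (a + 3)^2*(a + 3)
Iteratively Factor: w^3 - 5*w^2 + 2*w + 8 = (w - 4)*(w^2 - w - 2) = (w - 4)*(w - 2)*(w + 1)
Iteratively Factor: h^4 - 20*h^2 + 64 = (h + 2)*(h^3 - 2*h^2 - 16*h + 32) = (h - 2)*(h + 2)*(h^2 - 16) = (h - 2)*(h + 2)*(h + 4)*(h - 4)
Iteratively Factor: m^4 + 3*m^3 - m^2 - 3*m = (m + 3)*(m^3 - m) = (m - 1)*(m + 3)*(m^2 + m) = m*(m - 1)*(m + 3)*(m + 1)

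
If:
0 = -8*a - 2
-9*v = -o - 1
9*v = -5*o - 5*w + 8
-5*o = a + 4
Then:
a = -1/4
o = -3/4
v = 1/36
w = 23/10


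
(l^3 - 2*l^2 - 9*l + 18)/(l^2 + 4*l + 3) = (l^2 - 5*l + 6)/(l + 1)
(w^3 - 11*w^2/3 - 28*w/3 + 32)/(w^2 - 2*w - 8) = (w^2 + w/3 - 8)/(w + 2)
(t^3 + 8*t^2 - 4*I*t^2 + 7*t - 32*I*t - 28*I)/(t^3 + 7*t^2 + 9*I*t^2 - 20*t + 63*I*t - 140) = (t^2 + t*(1 - 4*I) - 4*I)/(t^2 + 9*I*t - 20)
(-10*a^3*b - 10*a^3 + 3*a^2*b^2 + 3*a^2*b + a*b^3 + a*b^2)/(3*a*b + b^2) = a*(-10*a^2*b - 10*a^2 + 3*a*b^2 + 3*a*b + b^3 + b^2)/(b*(3*a + b))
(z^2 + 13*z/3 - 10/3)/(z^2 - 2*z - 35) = (z - 2/3)/(z - 7)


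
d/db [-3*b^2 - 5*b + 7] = -6*b - 5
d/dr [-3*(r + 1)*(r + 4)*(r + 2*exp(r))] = -6*r^2*exp(r) - 9*r^2 - 42*r*exp(r) - 30*r - 54*exp(r) - 12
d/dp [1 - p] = -1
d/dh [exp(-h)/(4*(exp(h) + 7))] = (-2*exp(h) - 7)*exp(-h)/(4*(exp(2*h) + 14*exp(h) + 49))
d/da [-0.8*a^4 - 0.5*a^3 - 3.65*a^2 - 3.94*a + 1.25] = -3.2*a^3 - 1.5*a^2 - 7.3*a - 3.94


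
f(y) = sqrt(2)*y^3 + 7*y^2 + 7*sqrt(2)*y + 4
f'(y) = 3*sqrt(2)*y^2 + 14*y + 7*sqrt(2)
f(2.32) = 82.30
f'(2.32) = 65.22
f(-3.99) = -13.89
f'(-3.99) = 21.58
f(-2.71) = 0.43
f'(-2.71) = 3.12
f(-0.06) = 3.43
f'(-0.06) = 9.07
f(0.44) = 9.83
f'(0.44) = 16.88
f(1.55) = 41.43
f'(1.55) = 41.79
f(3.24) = 157.66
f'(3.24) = 99.80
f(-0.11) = 2.99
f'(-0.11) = 8.41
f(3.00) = 134.88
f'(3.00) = 90.08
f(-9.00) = -549.06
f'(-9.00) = 227.55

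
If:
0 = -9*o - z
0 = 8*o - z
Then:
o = 0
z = 0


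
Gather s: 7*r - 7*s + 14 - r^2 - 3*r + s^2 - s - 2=-r^2 + 4*r + s^2 - 8*s + 12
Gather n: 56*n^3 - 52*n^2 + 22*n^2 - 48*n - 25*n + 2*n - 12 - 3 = 56*n^3 - 30*n^2 - 71*n - 15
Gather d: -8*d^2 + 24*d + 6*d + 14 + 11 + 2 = -8*d^2 + 30*d + 27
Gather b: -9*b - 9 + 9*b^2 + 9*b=9*b^2 - 9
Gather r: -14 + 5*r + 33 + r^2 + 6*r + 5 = r^2 + 11*r + 24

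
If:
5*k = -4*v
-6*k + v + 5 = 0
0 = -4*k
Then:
No Solution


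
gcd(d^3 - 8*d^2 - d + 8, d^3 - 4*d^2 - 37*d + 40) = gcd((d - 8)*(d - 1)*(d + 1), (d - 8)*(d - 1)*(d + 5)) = d^2 - 9*d + 8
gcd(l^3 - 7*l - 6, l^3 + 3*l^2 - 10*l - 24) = l^2 - l - 6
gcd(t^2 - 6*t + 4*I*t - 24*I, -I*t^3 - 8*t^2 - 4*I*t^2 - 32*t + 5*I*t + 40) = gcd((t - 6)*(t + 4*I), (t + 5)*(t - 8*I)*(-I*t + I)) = 1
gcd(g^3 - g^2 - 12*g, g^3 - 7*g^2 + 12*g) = g^2 - 4*g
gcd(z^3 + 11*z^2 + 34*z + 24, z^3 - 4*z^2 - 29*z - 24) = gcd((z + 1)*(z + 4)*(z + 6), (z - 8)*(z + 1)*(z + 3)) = z + 1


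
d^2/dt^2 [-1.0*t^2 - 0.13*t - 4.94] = -2.00000000000000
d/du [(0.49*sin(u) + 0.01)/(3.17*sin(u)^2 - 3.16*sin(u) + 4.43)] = (-1.5533*sin(u)^2 - 0.0633999999999999*sin(u) + 2.2023)*cos(u)/(10.0489*sin(u)^4 - 20.0344*sin(u)^3 + 38.0718*sin(u)^2 - 27.9976*sin(u) + 19.6249)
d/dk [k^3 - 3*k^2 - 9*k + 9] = 3*k^2 - 6*k - 9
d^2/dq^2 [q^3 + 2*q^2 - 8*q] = 6*q + 4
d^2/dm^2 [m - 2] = 0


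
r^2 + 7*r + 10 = (r + 2)*(r + 5)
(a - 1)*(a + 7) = a^2 + 6*a - 7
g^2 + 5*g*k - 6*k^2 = (g - k)*(g + 6*k)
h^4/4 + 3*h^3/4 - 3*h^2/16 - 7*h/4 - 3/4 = (h/4 + 1/2)*(h - 3/2)*(h + 1/2)*(h + 2)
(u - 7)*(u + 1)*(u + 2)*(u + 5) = u^4 + u^3 - 39*u^2 - 109*u - 70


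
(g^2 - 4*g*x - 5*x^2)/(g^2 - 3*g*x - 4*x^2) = (-g + 5*x)/(-g + 4*x)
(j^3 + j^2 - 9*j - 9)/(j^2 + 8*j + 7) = (j^2 - 9)/(j + 7)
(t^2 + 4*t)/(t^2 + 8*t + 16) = t/(t + 4)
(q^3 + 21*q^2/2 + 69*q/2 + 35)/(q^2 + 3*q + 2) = (2*q^2 + 17*q + 35)/(2*(q + 1))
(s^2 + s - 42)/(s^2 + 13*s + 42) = (s - 6)/(s + 6)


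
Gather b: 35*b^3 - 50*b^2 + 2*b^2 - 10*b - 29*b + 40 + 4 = 35*b^3 - 48*b^2 - 39*b + 44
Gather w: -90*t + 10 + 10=20 - 90*t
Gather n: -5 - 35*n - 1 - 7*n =-42*n - 6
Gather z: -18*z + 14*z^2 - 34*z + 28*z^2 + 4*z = 42*z^2 - 48*z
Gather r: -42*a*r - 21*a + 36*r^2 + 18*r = -21*a + 36*r^2 + r*(18 - 42*a)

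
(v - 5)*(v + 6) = v^2 + v - 30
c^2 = c^2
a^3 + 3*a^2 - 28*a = a*(a - 4)*(a + 7)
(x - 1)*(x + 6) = x^2 + 5*x - 6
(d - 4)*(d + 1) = d^2 - 3*d - 4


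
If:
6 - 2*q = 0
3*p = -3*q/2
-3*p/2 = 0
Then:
No Solution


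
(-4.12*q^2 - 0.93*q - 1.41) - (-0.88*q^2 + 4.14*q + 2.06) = -3.24*q^2 - 5.07*q - 3.47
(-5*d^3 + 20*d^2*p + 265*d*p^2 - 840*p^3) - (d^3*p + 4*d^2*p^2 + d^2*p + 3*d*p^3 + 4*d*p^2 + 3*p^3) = -d^3*p - 5*d^3 - 4*d^2*p^2 + 19*d^2*p - 3*d*p^3 + 261*d*p^2 - 843*p^3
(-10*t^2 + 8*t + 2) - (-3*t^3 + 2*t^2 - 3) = 3*t^3 - 12*t^2 + 8*t + 5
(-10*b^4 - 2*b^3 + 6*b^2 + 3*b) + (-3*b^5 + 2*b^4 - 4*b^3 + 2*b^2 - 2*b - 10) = -3*b^5 - 8*b^4 - 6*b^3 + 8*b^2 + b - 10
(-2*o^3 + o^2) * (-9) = 18*o^3 - 9*o^2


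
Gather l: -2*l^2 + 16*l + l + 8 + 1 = -2*l^2 + 17*l + 9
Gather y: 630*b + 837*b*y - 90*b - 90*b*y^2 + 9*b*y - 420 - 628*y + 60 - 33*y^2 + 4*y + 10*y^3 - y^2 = 540*b + 10*y^3 + y^2*(-90*b - 34) + y*(846*b - 624) - 360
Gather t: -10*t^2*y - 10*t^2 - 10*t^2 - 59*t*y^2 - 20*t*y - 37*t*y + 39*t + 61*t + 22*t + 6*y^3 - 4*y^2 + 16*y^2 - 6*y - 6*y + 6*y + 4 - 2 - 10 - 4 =t^2*(-10*y - 20) + t*(-59*y^2 - 57*y + 122) + 6*y^3 + 12*y^2 - 6*y - 12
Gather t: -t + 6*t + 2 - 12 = 5*t - 10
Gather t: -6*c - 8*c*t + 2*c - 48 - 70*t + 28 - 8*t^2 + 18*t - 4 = -4*c - 8*t^2 + t*(-8*c - 52) - 24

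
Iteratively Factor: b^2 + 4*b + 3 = (b + 3)*(b + 1)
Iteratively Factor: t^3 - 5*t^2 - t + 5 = (t - 5)*(t^2 - 1) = (t - 5)*(t - 1)*(t + 1)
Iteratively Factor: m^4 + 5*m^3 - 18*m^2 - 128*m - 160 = (m + 4)*(m^3 + m^2 - 22*m - 40) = (m - 5)*(m + 4)*(m^2 + 6*m + 8) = (m - 5)*(m + 2)*(m + 4)*(m + 4)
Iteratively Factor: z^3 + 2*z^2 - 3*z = (z - 1)*(z^2 + 3*z) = z*(z - 1)*(z + 3)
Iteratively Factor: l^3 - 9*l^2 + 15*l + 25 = (l + 1)*(l^2 - 10*l + 25) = (l - 5)*(l + 1)*(l - 5)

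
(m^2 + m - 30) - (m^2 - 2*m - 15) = 3*m - 15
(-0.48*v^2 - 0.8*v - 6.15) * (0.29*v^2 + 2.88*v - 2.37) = -0.1392*v^4 - 1.6144*v^3 - 2.9499*v^2 - 15.816*v + 14.5755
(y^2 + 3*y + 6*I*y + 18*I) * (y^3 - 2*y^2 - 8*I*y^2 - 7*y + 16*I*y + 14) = y^5 + y^4 - 2*I*y^4 + 35*y^3 - 2*I*y^3 + 41*y^2 - 30*I*y^2 - 246*y - 42*I*y + 252*I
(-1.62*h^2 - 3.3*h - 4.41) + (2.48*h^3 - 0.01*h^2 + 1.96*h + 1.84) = 2.48*h^3 - 1.63*h^2 - 1.34*h - 2.57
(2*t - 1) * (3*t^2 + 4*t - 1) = 6*t^3 + 5*t^2 - 6*t + 1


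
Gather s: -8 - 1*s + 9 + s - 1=0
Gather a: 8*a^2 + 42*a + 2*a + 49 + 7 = 8*a^2 + 44*a + 56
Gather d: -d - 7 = -d - 7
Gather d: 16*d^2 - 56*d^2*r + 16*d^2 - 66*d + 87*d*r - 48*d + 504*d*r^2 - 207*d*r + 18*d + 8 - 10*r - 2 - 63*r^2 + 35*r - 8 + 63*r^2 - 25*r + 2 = d^2*(32 - 56*r) + d*(504*r^2 - 120*r - 96)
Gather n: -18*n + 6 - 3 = 3 - 18*n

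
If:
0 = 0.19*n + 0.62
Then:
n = -3.26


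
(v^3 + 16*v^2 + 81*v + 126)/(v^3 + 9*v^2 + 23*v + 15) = (v^2 + 13*v + 42)/(v^2 + 6*v + 5)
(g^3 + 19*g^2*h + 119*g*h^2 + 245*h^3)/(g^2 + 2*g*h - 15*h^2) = (g^2 + 14*g*h + 49*h^2)/(g - 3*h)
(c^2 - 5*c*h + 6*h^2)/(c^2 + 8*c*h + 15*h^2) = (c^2 - 5*c*h + 6*h^2)/(c^2 + 8*c*h + 15*h^2)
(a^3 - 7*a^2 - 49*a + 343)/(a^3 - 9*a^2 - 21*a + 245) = (a + 7)/(a + 5)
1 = 1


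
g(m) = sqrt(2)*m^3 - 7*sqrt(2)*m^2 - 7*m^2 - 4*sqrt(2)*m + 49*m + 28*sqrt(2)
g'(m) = 3*sqrt(2)*m^2 - 14*sqrt(2)*m - 14*m - 4*sqrt(2) + 49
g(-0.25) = 27.68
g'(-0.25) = 52.06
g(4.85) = 13.63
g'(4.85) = -20.78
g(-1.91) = -114.69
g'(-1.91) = 123.38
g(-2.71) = -230.12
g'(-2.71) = 166.10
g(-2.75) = -236.81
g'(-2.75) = 168.38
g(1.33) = 70.68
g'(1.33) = 5.90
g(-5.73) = -1029.68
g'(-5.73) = 376.31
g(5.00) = 10.60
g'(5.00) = -19.59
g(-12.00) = -5357.81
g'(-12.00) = 1059.87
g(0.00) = 39.60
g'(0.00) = 43.34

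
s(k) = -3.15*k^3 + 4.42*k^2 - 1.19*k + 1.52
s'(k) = -9.45*k^2 + 8.84*k - 1.19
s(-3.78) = 239.30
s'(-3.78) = -169.63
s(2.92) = -42.69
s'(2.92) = -55.95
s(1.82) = -4.99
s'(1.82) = -16.40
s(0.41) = 1.56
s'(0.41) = 0.85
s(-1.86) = 39.29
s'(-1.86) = -50.33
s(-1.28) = 16.89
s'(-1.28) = -27.99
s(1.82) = -4.99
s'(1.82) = -16.40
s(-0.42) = 3.03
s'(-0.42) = -6.57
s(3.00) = -47.32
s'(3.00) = -59.72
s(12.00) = -4819.48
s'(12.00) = -1255.91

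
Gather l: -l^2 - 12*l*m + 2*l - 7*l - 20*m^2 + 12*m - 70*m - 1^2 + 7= -l^2 + l*(-12*m - 5) - 20*m^2 - 58*m + 6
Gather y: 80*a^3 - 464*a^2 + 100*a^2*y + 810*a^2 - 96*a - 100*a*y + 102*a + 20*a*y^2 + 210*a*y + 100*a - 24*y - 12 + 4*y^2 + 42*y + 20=80*a^3 + 346*a^2 + 106*a + y^2*(20*a + 4) + y*(100*a^2 + 110*a + 18) + 8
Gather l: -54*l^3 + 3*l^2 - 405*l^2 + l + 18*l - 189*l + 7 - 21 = -54*l^3 - 402*l^2 - 170*l - 14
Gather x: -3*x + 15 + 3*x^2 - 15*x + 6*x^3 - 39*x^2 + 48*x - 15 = 6*x^3 - 36*x^2 + 30*x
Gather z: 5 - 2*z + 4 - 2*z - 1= 8 - 4*z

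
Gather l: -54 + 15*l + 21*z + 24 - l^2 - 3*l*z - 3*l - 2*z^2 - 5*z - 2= -l^2 + l*(12 - 3*z) - 2*z^2 + 16*z - 32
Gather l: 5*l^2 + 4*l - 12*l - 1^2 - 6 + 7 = 5*l^2 - 8*l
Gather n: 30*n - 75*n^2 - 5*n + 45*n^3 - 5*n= 45*n^3 - 75*n^2 + 20*n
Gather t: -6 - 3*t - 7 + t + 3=-2*t - 10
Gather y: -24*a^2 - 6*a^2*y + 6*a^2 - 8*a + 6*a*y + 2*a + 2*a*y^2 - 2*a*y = -18*a^2 + 2*a*y^2 - 6*a + y*(-6*a^2 + 4*a)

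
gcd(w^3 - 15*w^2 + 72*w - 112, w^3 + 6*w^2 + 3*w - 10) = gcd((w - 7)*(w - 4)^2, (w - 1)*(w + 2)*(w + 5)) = 1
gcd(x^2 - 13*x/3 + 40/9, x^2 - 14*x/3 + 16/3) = x - 8/3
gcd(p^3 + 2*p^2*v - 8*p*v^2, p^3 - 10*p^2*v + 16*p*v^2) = p^2 - 2*p*v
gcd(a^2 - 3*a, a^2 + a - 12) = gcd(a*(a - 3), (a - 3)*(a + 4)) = a - 3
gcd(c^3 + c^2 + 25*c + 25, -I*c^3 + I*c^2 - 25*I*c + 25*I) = c^2 + 25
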